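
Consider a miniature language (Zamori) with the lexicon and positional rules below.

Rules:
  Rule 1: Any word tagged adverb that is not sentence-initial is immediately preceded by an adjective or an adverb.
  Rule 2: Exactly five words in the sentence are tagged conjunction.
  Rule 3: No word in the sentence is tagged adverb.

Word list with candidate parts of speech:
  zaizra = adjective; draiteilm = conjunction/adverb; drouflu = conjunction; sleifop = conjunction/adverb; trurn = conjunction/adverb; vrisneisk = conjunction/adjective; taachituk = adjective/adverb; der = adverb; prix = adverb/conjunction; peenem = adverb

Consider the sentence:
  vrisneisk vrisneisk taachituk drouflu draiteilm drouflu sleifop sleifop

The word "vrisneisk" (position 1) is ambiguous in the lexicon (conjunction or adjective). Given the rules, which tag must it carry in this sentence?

Candidates per position — 1:vrisneisk {conjunction,adjective}; 2:vrisneisk {conjunction,adjective}; 3:taachituk {adjective,adverb}; 4:drouflu {conjunction}; 5:draiteilm {conjunction,adverb}; 6:drouflu {conjunction}; 7:sleifop {conjunction,adverb}; 8:sleifop {conjunction,adverb}.
Word 3 cannot be adverb — rule 3 would then fail for every completion. It is adjective.
Word 5 cannot be adverb — rule 1 would then fail for every completion. It is conjunction.
Word 7 cannot be adverb — rule 1 would then fail for every completion. It is conjunction.
Word 8 cannot be adverb — rule 1 would then fail for every completion. It is conjunction.
Word 1 cannot be conjunction — rule 2 would then fail for every completion. It is adjective.
Word 2 cannot be conjunction — rule 2 would then fail for every completion. It is adjective.
The unique satisfying tagging is: adjective adjective adjective conjunction conjunction conjunction conjunction conjunction.
Checking: rule 1 ok; rule 2 ok; rule 3 ok.

adjective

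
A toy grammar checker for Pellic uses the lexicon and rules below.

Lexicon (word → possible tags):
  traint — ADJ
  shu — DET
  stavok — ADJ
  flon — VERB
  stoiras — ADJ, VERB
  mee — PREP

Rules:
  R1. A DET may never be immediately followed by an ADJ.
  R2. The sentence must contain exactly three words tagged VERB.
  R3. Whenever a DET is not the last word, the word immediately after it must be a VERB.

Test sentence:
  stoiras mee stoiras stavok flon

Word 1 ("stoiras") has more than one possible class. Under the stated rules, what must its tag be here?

VERB

Candidates per position — 1:stoiras {ADJ,VERB}; 2:mee {PREP}; 3:stoiras {ADJ,VERB}; 4:stavok {ADJ}; 5:flon {VERB}.
At position 1, choosing ADJ makes rule 2 impossible to satisfy; hence VERB.
At position 3, choosing ADJ makes rule 2 impossible to satisfy; hence VERB.
The unique satisfying tagging is: VERB PREP VERB ADJ VERB.
Verifying each rule — rule 1 ✓; rule 2 ✓; rule 3 ✓.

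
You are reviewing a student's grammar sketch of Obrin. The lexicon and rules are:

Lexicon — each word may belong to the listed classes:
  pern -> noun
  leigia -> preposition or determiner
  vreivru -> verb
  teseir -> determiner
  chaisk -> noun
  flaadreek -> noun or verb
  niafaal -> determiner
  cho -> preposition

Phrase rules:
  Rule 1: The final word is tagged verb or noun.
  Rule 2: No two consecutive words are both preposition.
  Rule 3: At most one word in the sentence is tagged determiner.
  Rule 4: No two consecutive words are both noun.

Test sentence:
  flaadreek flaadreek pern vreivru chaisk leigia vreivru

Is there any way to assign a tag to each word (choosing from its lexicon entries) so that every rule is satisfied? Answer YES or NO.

YES

Candidates per position — 1:flaadreek {noun,verb}; 2:flaadreek {noun,verb}; 3:pern {noun}; 4:vreivru {verb}; 5:chaisk {noun}; 6:leigia {preposition,determiner}; 7:vreivru {verb}.
One satisfying assignment: verb verb noun verb noun determiner verb.
Verifying each rule — rule 1 ✓; rule 2 ✓; rule 3 ✓; rule 4 ✓.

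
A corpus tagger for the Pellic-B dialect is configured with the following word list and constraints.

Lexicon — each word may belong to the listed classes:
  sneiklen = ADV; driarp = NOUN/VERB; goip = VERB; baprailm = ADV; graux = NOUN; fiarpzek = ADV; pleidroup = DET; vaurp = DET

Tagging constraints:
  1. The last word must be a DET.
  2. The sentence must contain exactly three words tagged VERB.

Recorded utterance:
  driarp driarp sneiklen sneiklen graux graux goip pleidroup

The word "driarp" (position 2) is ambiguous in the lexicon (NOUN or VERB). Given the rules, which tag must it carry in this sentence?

VERB

Candidates per position — 1:driarp {NOUN,VERB}; 2:driarp {NOUN,VERB}; 3:sneiklen {ADV}; 4:sneiklen {ADV}; 5:graux {NOUN}; 6:graux {NOUN}; 7:goip {VERB}; 8:pleidroup {DET}.
At position 1, choosing NOUN makes rule 2 impossible to satisfy; hence VERB.
At position 2, choosing NOUN makes rule 2 impossible to satisfy; hence VERB.
The only consistent sequence is: VERB VERB ADV ADV NOUN NOUN VERB DET.
Checking: rule 1 ok; rule 2 ok.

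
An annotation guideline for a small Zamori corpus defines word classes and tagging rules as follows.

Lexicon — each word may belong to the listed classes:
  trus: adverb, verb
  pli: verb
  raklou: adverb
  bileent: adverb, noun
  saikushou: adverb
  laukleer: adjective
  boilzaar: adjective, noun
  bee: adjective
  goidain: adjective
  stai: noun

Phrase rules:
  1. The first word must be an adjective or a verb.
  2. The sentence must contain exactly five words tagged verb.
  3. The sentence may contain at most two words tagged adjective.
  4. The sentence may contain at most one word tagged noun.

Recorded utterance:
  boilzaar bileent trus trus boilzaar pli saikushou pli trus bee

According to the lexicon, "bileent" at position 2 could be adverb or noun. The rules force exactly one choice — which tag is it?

Candidates per position — 1:boilzaar {adjective,noun}; 2:bileent {adverb,noun}; 3:trus {adverb,verb}; 4:trus {adverb,verb}; 5:boilzaar {adjective,noun}; 6:pli {verb}; 7:saikushou {adverb}; 8:pli {verb}; 9:trus {adverb,verb}; 10:bee {adjective}.
If word 1 were noun, no tagging could satisfy rule 1; so word 1 is adjective.
If word 3 were adverb, no tagging could satisfy rule 2; so word 3 is verb.
If word 4 were adverb, no tagging could satisfy rule 2; so word 4 is verb.
If word 5 were adjective, no tagging could satisfy rule 3; so word 5 is noun.
If word 9 were adverb, no tagging could satisfy rule 2; so word 9 is verb.
If word 2 were noun, no tagging could satisfy rule 4; so word 2 is adverb.
The only consistent sequence is: adjective adverb verb verb noun verb adverb verb verb adjective.
Checking: rule 1 holds; rule 2 holds; rule 3 holds; rule 4 holds.

adverb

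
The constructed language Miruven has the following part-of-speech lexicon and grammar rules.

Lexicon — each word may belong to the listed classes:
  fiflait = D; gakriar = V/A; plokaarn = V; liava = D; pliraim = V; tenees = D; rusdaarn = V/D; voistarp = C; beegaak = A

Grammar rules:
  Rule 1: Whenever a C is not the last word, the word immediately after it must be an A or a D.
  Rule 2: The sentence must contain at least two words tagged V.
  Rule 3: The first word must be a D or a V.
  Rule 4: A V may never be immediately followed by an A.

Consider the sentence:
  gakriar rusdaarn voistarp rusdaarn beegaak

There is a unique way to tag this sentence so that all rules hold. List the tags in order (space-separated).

Candidates per position — 1:gakriar {V,A}; 2:rusdaarn {V,D}; 3:voistarp {C}; 4:rusdaarn {V,D}; 5:beegaak {A}.
Word 1 cannot be A — rule 3 would then fail for every completion. It is V.
Word 4 cannot be V — rule 1 would then fail for every completion. It is D.
Word 2 cannot be D — rule 2 would then fail for every completion. It is V.
The only consistent sequence is: V V C D A.
Verifying each rule — rule 1 ok; rule 2 ok; rule 3 ok; rule 4 ok.

V V C D A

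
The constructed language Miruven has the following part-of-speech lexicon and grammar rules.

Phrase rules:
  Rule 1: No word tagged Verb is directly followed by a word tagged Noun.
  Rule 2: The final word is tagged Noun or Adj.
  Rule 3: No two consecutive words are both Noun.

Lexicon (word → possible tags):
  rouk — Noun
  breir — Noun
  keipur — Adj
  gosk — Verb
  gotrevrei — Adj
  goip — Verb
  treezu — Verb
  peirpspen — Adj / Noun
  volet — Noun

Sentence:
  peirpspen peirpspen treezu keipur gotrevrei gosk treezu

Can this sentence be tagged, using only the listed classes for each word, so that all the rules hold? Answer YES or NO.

Candidates per position — 1:peirpspen {Adj,Noun}; 2:peirpspen {Adj,Noun}; 3:treezu {Verb}; 4:keipur {Adj}; 5:gotrevrei {Adj}; 6:gosk {Verb}; 7:treezu {Verb}.
Rule 2 cannot be satisfied by any choice of tags from the lexicon.
So there is no consistent tagging.

NO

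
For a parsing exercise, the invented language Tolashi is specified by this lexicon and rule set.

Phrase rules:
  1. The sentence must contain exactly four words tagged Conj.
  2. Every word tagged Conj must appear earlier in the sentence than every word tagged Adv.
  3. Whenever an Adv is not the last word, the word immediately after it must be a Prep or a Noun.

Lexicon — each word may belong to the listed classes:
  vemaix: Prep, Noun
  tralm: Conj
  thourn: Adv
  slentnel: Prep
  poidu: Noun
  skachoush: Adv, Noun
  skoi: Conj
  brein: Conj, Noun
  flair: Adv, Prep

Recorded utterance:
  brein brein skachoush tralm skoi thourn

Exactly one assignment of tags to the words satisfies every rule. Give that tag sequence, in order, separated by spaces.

Candidates per position — 1:brein {Conj,Noun}; 2:brein {Conj,Noun}; 3:skachoush {Adv,Noun}; 4:tralm {Conj}; 5:skoi {Conj}; 6:thourn {Adv}.
At position 1, choosing Noun makes rule 1 impossible to satisfy; hence Conj.
At position 2, choosing Noun makes rule 1 impossible to satisfy; hence Conj.
At position 3, choosing Adv makes rule 2 impossible to satisfy; hence Noun.
The unique satisfying tagging is: Conj Conj Noun Conj Conj Adv.
Verifying each rule — rule 1 ok; rule 2 ok; rule 3 ok.

Conj Conj Noun Conj Conj Adv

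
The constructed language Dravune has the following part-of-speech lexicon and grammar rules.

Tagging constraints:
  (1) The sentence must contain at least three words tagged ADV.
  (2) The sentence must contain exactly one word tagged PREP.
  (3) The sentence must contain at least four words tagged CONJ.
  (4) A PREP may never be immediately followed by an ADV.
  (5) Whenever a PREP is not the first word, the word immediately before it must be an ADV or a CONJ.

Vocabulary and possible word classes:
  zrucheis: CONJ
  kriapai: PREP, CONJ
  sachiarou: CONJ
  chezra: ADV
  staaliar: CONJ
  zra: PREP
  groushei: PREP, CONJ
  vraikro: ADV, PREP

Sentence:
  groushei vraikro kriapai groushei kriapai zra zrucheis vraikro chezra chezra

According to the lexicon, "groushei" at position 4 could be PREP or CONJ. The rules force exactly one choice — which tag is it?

Candidates per position — 1:groushei {PREP,CONJ}; 2:vraikro {ADV,PREP}; 3:kriapai {PREP,CONJ}; 4:groushei {PREP,CONJ}; 5:kriapai {PREP,CONJ}; 6:zra {PREP}; 7:zrucheis {CONJ}; 8:vraikro {ADV,PREP}; 9:chezra {ADV}; 10:chezra {ADV}.
Position 1: PREP is ruled out by rule 2; that leaves CONJ.
Position 2: PREP is ruled out by rule 2; that leaves ADV.
Position 3: PREP is ruled out by rule 2; that leaves CONJ.
Position 4: PREP is ruled out by rule 2; that leaves CONJ.
Position 5: PREP is ruled out by rule 2; that leaves CONJ.
Position 8: PREP is ruled out by rule 2; that leaves ADV.
The only consistent sequence is: CONJ ADV CONJ CONJ CONJ PREP CONJ ADV ADV ADV.
Verifying each rule — rule 1 holds; rule 2 holds; rule 3 holds; rule 4 holds; rule 5 holds.

CONJ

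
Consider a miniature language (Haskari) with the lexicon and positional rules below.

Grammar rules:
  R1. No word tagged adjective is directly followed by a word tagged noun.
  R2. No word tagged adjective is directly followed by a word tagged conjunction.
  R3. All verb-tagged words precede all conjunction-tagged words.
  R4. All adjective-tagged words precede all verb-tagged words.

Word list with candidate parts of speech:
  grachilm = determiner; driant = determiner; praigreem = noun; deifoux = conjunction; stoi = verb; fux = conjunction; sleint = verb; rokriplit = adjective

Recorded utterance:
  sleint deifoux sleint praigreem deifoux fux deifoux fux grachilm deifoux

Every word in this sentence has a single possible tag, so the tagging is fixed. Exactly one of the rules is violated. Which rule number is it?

3

Fixed tagging: verb conjunction verb noun conjunction conjunction conjunction conjunction determiner conjunction.
Rule check: R1 ✓, R2 ✓, R3 ✗, R4 ✓.
Only rule 3 fails.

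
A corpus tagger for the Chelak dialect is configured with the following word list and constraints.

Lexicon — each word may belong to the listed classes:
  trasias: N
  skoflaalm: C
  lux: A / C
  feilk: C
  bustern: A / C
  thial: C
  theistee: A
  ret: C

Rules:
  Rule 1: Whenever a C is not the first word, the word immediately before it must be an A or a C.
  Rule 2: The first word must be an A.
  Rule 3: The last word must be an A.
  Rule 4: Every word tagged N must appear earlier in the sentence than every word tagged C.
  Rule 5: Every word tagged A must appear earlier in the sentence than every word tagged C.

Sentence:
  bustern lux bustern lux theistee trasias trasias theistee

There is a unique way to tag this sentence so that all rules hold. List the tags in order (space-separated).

Candidates per position — 1:bustern {A,C}; 2:lux {A,C}; 3:bustern {A,C}; 4:lux {A,C}; 5:theistee {A}; 6:trasias {N}; 7:trasias {N}; 8:theistee {A}.
Position 1: C is ruled out by rule 2; that leaves A.
Position 2: C is ruled out by rule 4; that leaves A.
Position 3: C is ruled out by rule 4; that leaves A.
Position 4: C is ruled out by rule 4; that leaves A.
So the tagging must be: A A A A A N N A.
Verifying each rule — rule 1 ok; rule 2 ok; rule 3 ok; rule 4 ok; rule 5 ok.

A A A A A N N A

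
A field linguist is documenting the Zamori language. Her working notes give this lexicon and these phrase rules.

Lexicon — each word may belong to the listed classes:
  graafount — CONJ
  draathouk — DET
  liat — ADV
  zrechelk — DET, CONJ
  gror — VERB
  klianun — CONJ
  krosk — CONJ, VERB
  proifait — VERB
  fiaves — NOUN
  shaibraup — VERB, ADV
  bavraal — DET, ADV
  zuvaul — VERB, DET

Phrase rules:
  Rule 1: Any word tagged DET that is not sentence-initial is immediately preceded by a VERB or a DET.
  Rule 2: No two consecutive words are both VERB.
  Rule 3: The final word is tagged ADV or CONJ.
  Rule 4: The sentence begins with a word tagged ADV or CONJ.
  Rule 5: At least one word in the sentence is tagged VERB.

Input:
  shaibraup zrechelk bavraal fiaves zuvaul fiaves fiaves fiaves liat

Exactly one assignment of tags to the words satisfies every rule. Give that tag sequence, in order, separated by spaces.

Candidates per position — 1:shaibraup {VERB,ADV}; 2:zrechelk {DET,CONJ}; 3:bavraal {DET,ADV}; 4:fiaves {NOUN}; 5:zuvaul {VERB,DET}; 6:fiaves {NOUN}; 7:fiaves {NOUN}; 8:fiaves {NOUN}; 9:liat {ADV}.
At position 1, choosing VERB makes rule 4 impossible to satisfy; hence ADV.
At position 2, choosing DET makes rule 1 impossible to satisfy; hence CONJ.
At position 3, choosing DET makes rule 1 impossible to satisfy; hence ADV.
At position 5, choosing DET makes rule 1 impossible to satisfy; hence VERB.
The unique satisfying tagging is: ADV CONJ ADV NOUN VERB NOUN NOUN NOUN ADV.
Verifying each rule — rule 1 ✓; rule 2 ✓; rule 3 ✓; rule 4 ✓; rule 5 ✓.

ADV CONJ ADV NOUN VERB NOUN NOUN NOUN ADV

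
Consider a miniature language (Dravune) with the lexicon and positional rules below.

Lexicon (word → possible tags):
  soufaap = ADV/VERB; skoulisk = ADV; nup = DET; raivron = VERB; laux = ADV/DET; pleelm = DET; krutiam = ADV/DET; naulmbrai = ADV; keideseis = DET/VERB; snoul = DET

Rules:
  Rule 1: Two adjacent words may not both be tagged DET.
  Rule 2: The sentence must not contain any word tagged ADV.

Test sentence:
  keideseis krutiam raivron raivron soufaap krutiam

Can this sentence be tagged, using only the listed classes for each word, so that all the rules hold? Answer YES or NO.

Candidates per position — 1:keideseis {DET,VERB}; 2:krutiam {ADV,DET}; 3:raivron {VERB}; 4:raivron {VERB}; 5:soufaap {ADV,VERB}; 6:krutiam {ADV,DET}.
One satisfying assignment: VERB DET VERB VERB VERB DET.
Verifying each rule — rule 1 ok; rule 2 ok.

YES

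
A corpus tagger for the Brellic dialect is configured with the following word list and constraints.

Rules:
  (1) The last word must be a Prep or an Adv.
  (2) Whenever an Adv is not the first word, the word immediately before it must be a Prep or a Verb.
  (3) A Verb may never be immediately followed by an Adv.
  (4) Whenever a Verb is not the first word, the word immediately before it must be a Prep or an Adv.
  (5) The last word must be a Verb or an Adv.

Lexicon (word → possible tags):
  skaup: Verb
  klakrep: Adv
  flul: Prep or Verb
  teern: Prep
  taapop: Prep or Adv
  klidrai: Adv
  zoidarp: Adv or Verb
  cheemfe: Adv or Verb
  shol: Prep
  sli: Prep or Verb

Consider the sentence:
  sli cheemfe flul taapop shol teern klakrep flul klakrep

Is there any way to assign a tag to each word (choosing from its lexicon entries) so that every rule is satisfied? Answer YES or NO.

Candidates per position — 1:sli {Prep,Verb}; 2:cheemfe {Adv,Verb}; 3:flul {Prep,Verb}; 4:taapop {Prep,Adv}; 5:shol {Prep}; 6:teern {Prep}; 7:klakrep {Adv}; 8:flul {Prep,Verb}; 9:klakrep {Adv}.
One satisfying assignment: Prep Adv Prep Adv Prep Prep Adv Prep Adv.
Verifying each rule — rule 1 ✓; rule 2 ✓; rule 3 ✓; rule 4 ✓; rule 5 ✓.

YES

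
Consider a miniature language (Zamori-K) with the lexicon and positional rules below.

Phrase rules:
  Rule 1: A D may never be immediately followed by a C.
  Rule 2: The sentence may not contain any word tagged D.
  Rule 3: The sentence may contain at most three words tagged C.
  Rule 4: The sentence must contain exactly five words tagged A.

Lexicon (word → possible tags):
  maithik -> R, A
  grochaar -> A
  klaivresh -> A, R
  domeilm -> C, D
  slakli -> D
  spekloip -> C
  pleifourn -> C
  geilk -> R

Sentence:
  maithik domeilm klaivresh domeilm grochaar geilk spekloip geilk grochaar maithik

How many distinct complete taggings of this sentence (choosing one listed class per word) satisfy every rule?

Candidates per position — 1:maithik {R,A}; 2:domeilm {C,D}; 3:klaivresh {A,R}; 4:domeilm {C,D}; 5:grochaar {A}; 6:geilk {R}; 7:spekloip {C}; 8:geilk {R}; 9:grochaar {A}; 10:maithik {R,A}.
There are 32 candidate sequences in total.
The sequences that satisfy every rule: A C A C A R C R A A.
Count = 1.

1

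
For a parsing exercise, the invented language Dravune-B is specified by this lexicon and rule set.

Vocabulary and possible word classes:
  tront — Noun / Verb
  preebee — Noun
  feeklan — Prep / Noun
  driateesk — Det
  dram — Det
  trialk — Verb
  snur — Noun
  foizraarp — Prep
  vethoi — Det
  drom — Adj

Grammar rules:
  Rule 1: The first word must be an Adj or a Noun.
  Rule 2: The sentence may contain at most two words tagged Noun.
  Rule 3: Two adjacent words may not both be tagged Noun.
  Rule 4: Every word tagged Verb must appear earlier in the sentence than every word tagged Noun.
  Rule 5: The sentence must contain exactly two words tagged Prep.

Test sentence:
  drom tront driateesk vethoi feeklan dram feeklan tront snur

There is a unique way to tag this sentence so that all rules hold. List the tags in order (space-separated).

Candidates per position — 1:drom {Adj}; 2:tront {Noun,Verb}; 3:driateesk {Det}; 4:vethoi {Det}; 5:feeklan {Prep,Noun}; 6:dram {Det}; 7:feeklan {Prep,Noun}; 8:tront {Noun,Verb}; 9:snur {Noun}.
Position 5: Noun is ruled out by rule 5; that leaves Prep.
Position 7: Noun is ruled out by rule 5; that leaves Prep.
Position 8: Noun is ruled out by rule 3; that leaves Verb.
Position 2: Noun is ruled out by rule 4; that leaves Verb.
So the tagging must be: Adj Verb Det Det Prep Det Prep Verb Noun.
Verifying each rule — rule 1 satisfied; rule 2 satisfied; rule 3 satisfied; rule 4 satisfied; rule 5 satisfied.

Adj Verb Det Det Prep Det Prep Verb Noun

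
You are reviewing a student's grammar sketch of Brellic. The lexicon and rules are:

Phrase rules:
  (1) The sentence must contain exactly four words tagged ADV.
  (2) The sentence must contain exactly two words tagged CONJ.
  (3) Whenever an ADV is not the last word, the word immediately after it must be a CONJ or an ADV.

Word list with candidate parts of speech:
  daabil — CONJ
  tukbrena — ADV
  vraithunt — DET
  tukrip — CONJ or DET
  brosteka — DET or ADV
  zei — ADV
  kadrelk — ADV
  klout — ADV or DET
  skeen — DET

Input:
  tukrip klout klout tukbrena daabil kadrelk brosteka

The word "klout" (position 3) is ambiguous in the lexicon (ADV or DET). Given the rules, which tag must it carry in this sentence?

Candidates per position — 1:tukrip {CONJ,DET}; 2:klout {ADV,DET}; 3:klout {ADV,DET}; 4:tukbrena {ADV}; 5:daabil {CONJ}; 6:kadrelk {ADV}; 7:brosteka {DET,ADV}.
Word 1 cannot be DET — rule 2 would then fail for every completion. It is CONJ.
Word 7 cannot be DET — rule 3 would then fail for every completion. It is ADV.
Position 3: the remaining choice is settled jointly with positions 2 — only ADV at position 3 is part of a tagging that satisfies every rule.
The only consistent sequence is: CONJ DET ADV ADV CONJ ADV ADV.
Verifying each rule — rule 1 satisfied; rule 2 satisfied; rule 3 satisfied.

ADV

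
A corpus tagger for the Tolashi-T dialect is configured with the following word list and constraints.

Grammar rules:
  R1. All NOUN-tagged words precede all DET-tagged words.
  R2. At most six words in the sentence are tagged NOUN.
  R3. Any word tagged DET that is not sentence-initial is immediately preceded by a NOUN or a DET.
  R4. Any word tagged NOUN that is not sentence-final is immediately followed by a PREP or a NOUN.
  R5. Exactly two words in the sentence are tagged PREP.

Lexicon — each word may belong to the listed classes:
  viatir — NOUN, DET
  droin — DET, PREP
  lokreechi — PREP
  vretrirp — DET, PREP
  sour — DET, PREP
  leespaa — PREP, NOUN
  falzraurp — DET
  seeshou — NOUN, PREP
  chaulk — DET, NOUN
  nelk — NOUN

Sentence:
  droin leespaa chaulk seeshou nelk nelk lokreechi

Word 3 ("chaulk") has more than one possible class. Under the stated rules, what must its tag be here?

Candidates per position — 1:droin {DET,PREP}; 2:leespaa {PREP,NOUN}; 3:chaulk {DET,NOUN}; 4:seeshou {NOUN,PREP}; 5:nelk {NOUN}; 6:nelk {NOUN}; 7:lokreechi {PREP}.
Word 1 cannot be DET — rule 1 would then fail for every completion. It is PREP.
Word 2 cannot be PREP — rule 5 would then fail for every completion. It is NOUN.
Word 3 cannot be DET — rule 1 would then fail for every completion. It is NOUN.
Word 4 cannot be PREP — rule 5 would then fail for every completion. It is NOUN.
That leaves exactly one tagging: PREP NOUN NOUN NOUN NOUN NOUN PREP.
Rule-by-rule: rule 1 ✓; rule 2 ✓; rule 3 ✓; rule 4 ✓; rule 5 ✓.

NOUN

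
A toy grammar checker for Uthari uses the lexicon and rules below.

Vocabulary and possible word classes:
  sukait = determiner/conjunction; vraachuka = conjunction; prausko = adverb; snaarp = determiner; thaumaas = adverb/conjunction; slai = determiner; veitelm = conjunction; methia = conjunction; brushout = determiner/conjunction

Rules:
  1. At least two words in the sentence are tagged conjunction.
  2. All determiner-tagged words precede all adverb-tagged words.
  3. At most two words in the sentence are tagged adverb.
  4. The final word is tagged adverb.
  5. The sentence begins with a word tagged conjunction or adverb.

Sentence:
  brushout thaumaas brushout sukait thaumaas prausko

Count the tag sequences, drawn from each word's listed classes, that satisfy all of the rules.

Candidates per position — 1:brushout {determiner,conjunction}; 2:thaumaas {adverb,conjunction}; 3:brushout {determiner,conjunction}; 4:sukait {determiner,conjunction}; 5:thaumaas {adverb,conjunction}; 6:prausko {adverb}.
There are 32 candidate sequences in total.
Checking each against the rules leaves 9 sequences.
Count = 9.

9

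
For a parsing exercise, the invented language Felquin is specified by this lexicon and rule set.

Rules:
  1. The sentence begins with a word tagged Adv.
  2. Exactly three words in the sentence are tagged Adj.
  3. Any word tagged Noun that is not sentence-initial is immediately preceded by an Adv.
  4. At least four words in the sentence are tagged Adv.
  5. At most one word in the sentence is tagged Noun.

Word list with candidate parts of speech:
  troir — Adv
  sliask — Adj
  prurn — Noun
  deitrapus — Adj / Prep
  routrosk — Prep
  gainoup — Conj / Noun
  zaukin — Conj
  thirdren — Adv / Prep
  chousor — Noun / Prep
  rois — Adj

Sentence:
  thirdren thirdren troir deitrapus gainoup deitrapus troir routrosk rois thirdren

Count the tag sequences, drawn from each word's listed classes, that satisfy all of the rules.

Candidates per position — 1:thirdren {Adv,Prep}; 2:thirdren {Adv,Prep}; 3:troir {Adv}; 4:deitrapus {Adj,Prep}; 5:gainoup {Conj,Noun}; 6:deitrapus {Adj,Prep}; 7:troir {Adv}; 8:routrosk {Prep}; 9:rois {Adj}; 10:thirdren {Adv,Prep}.
There are 64 candidate sequences in total.
The sequences that satisfy every rule: Adv Adv Adv Adj Conj Adj Adv Prep Adj Adv; Adv Adv Adv Adj Conj Adj Adv Prep Adj Prep; Adv Prep Adv Adj Conj Adj Adv Prep Adj Adv.
Count = 3.

3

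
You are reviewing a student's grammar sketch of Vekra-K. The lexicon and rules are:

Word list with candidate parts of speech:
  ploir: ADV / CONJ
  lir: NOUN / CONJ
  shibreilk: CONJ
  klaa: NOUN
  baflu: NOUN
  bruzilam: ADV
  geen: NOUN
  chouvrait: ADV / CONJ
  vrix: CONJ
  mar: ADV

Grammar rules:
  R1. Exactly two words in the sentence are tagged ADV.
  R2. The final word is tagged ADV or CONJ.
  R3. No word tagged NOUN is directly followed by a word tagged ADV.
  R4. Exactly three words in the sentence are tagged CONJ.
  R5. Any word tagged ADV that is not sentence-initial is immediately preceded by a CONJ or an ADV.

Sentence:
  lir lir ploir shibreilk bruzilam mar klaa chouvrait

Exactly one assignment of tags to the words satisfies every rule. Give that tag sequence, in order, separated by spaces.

NOUN NOUN CONJ CONJ ADV ADV NOUN CONJ

Candidates per position — 1:lir {NOUN,CONJ}; 2:lir {NOUN,CONJ}; 3:ploir {ADV,CONJ}; 4:shibreilk {CONJ}; 5:bruzilam {ADV}; 6:mar {ADV}; 7:klaa {NOUN}; 8:chouvrait {ADV,CONJ}.
Word 3 cannot be ADV — rule 1 would then fail for every completion. It is CONJ.
Word 8 cannot be ADV — rule 1 would then fail for every completion. It is CONJ.
Word 1 cannot be CONJ — rule 4 would then fail for every completion. It is NOUN.
Word 2 cannot be CONJ — rule 4 would then fail for every completion. It is NOUN.
The unique satisfying tagging is: NOUN NOUN CONJ CONJ ADV ADV NOUN CONJ.
Verifying each rule — rule 1 holds; rule 2 holds; rule 3 holds; rule 4 holds; rule 5 holds.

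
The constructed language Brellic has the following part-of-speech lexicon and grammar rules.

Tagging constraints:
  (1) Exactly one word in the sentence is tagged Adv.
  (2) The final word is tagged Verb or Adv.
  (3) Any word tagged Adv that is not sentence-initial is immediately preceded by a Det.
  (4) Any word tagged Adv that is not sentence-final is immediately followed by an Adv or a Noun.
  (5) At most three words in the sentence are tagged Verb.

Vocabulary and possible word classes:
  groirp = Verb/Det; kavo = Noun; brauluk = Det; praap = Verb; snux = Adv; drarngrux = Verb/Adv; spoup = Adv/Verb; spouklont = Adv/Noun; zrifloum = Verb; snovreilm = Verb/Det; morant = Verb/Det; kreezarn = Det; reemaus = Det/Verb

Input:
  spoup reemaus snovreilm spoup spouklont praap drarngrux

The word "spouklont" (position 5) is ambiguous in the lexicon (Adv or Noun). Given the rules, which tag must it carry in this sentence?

Noun

Candidates per position — 1:spoup {Adv,Verb}; 2:reemaus {Det,Verb}; 3:snovreilm {Verb,Det}; 4:spoup {Adv,Verb}; 5:spouklont {Adv,Noun}; 6:praap {Verb}; 7:drarngrux {Verb,Adv}.
Position 1: tagging it Adv would leave rule 4 unsatisfiable, so it must be Verb.
Position 5: tagging it Adv would leave rule 3 unsatisfiable, so it must be Noun.
Position 7: tagging it Adv would leave rule 3 unsatisfiable, so it must be Verb.
Position 2: tagging it Verb would leave rule 5 unsatisfiable, so it must be Det.
Position 3: tagging it Verb would leave rule 5 unsatisfiable, so it must be Det.
Position 4: tagging it Verb would leave rule 1 unsatisfiable, so it must be Adv.
The unique satisfying tagging is: Verb Det Det Adv Noun Verb Verb.
Verifying each rule — rule 1 ok; rule 2 ok; rule 3 ok; rule 4 ok; rule 5 ok.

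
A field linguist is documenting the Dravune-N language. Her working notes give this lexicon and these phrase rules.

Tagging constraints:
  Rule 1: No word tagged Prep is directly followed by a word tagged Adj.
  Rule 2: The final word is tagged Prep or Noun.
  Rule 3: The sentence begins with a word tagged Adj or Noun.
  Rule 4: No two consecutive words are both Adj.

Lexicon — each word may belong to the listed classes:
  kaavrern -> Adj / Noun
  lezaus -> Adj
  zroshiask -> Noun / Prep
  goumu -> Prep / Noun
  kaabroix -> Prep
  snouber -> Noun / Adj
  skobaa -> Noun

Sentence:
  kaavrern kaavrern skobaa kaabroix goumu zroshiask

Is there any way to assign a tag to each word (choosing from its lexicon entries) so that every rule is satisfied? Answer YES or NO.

Candidates per position — 1:kaavrern {Adj,Noun}; 2:kaavrern {Adj,Noun}; 3:skobaa {Noun}; 4:kaabroix {Prep}; 5:goumu {Prep,Noun}; 6:zroshiask {Noun,Prep}.
One satisfying assignment: Noun Noun Noun Prep Prep Noun.
Checking: rule 1 holds; rule 2 holds; rule 3 holds; rule 4 holds.

YES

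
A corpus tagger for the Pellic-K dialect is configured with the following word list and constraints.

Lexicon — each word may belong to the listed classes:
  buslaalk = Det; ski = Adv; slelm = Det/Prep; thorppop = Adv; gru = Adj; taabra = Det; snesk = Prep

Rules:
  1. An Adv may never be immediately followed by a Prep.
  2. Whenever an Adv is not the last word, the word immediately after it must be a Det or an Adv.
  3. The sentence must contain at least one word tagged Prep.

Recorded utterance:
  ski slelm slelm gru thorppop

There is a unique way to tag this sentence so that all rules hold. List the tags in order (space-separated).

Candidates per position — 1:ski {Adv}; 2:slelm {Det,Prep}; 3:slelm {Det,Prep}; 4:gru {Adj}; 5:thorppop {Adv}.
Word 2 cannot be Prep — rule 1 would then fail for every completion. It is Det.
Word 3 cannot be Det — rule 3 would then fail for every completion. It is Prep.
The unique satisfying tagging is: Adv Det Prep Adj Adv.
Checking: rule 1 ✓; rule 2 ✓; rule 3 ✓.

Adv Det Prep Adj Adv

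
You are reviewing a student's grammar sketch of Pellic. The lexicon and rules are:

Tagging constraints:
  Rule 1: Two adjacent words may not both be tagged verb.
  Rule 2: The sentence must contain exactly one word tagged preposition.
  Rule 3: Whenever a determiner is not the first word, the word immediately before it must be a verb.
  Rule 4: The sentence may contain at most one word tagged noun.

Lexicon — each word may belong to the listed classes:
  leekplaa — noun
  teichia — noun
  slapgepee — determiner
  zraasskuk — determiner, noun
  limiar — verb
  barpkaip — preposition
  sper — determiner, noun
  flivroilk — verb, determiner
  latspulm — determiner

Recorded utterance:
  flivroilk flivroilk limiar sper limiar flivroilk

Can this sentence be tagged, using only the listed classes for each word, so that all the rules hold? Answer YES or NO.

NO

Candidates per position — 1:flivroilk {verb,determiner}; 2:flivroilk {verb,determiner}; 3:limiar {verb}; 4:sper {determiner,noun}; 5:limiar {verb}; 6:flivroilk {verb,determiner}.
Rule 2 cannot be satisfied by any choice of tags from the lexicon.
So there is no consistent tagging.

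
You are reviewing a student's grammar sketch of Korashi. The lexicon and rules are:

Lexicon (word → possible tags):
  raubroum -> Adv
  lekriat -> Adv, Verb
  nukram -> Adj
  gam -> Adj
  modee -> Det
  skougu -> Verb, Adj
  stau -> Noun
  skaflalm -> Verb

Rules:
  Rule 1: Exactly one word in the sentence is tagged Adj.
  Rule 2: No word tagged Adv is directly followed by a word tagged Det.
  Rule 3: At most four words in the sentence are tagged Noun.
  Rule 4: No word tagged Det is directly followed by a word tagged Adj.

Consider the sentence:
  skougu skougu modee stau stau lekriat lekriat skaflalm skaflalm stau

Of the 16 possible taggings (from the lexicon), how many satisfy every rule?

Candidates per position — 1:skougu {Verb,Adj}; 2:skougu {Verb,Adj}; 3:modee {Det}; 4:stau {Noun}; 5:stau {Noun}; 6:lekriat {Adv,Verb}; 7:lekriat {Adv,Verb}; 8:skaflalm {Verb}; 9:skaflalm {Verb}; 10:stau {Noun}.
There are 16 candidate sequences in total.
Checking each against the rules leaves 8 sequences.
Count = 8.

8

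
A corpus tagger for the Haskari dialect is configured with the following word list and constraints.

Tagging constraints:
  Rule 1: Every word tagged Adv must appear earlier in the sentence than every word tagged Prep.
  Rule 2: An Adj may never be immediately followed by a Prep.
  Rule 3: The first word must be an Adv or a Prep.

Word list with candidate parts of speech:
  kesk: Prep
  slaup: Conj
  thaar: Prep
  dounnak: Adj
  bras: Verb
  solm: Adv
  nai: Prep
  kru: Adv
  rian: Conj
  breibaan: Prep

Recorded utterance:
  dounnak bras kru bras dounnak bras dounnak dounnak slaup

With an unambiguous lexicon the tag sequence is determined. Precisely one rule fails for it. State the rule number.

3

Fixed tagging: Adj Verb Adv Verb Adj Verb Adj Adj Conj.
Rule check: R1 ok, R2 ok, R3 fails.
Only rule 3 fails.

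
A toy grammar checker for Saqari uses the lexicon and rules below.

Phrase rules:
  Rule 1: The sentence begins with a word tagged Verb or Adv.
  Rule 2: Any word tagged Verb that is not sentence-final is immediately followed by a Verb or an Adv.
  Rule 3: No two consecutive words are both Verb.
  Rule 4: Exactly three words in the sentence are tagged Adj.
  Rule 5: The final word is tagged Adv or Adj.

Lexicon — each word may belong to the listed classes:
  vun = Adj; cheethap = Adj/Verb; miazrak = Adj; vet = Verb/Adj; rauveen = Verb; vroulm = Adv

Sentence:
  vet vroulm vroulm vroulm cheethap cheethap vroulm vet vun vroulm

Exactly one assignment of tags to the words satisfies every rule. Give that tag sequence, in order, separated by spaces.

Verb Adv Adv Adv Adj Verb Adv Adj Adj Adv

Candidates per position — 1:vet {Verb,Adj}; 2:vroulm {Adv}; 3:vroulm {Adv}; 4:vroulm {Adv}; 5:cheethap {Adj,Verb}; 6:cheethap {Adj,Verb}; 7:vroulm {Adv}; 8:vet {Verb,Adj}; 9:vun {Adj}; 10:vroulm {Adv}.
Position 1: tagging it Adj would leave rule 1 unsatisfiable, so it must be Verb.
Position 8: tagging it Verb would leave rule 2 unsatisfiable, so it must be Adj.
The remaining ambiguous positions (5, 6) are resolved jointly — only one combination satisfies every rule.
The unique satisfying tagging is: Verb Adv Adv Adv Adj Verb Adv Adj Adj Adv.
Check: rule 1 satisfied; rule 2 satisfied; rule 3 satisfied; rule 4 satisfied; rule 5 satisfied.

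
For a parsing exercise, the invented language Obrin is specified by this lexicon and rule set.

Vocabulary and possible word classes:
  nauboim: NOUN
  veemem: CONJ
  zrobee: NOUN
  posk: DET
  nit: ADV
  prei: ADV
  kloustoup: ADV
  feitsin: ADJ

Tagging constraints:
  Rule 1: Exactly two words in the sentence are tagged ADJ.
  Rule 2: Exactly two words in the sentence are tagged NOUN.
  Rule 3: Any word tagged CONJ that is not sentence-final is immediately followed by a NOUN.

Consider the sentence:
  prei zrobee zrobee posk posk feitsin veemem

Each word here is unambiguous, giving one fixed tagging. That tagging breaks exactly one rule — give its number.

1

Fixed tagging: ADV NOUN NOUN DET DET ADJ CONJ.
Checking each rule: R1 fails, R2 ok, R3 ok.
Only rule 1 fails.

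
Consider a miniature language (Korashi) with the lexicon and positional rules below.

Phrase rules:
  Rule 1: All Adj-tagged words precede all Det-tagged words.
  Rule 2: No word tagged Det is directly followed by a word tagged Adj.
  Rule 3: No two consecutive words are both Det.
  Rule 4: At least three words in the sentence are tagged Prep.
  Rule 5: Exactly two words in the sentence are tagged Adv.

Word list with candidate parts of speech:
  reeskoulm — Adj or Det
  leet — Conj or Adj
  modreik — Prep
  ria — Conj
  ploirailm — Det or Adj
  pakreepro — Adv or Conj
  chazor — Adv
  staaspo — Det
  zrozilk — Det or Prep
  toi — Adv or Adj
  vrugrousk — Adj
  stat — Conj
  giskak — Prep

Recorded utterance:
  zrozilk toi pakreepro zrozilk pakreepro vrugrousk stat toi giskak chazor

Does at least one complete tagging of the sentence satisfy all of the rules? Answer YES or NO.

YES

Candidates per position — 1:zrozilk {Det,Prep}; 2:toi {Adv,Adj}; 3:pakreepro {Adv,Conj}; 4:zrozilk {Det,Prep}; 5:pakreepro {Adv,Conj}; 6:vrugrousk {Adj}; 7:stat {Conj}; 8:toi {Adv,Adj}; 9:giskak {Prep}; 10:chazor {Adv}.
One satisfying assignment: Prep Adj Conj Prep Adv Adj Conj Adj Prep Adv.
Rule-by-rule: rule 1 satisfied; rule 2 satisfied; rule 3 satisfied; rule 4 satisfied; rule 5 satisfied.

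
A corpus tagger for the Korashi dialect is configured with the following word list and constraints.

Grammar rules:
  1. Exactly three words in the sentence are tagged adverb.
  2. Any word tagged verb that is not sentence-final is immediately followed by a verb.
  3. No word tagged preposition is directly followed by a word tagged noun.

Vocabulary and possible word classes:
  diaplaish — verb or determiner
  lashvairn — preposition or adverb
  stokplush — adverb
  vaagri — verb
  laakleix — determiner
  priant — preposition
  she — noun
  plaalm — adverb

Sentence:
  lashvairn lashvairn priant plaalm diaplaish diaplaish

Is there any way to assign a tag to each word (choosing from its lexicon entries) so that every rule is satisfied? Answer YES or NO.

YES

Candidates per position — 1:lashvairn {preposition,adverb}; 2:lashvairn {preposition,adverb}; 3:priant {preposition}; 4:plaalm {adverb}; 5:diaplaish {verb,determiner}; 6:diaplaish {verb,determiner}.
One satisfying assignment: adverb adverb preposition adverb determiner determiner.
Verifying each rule — rule 1 holds; rule 2 holds; rule 3 holds.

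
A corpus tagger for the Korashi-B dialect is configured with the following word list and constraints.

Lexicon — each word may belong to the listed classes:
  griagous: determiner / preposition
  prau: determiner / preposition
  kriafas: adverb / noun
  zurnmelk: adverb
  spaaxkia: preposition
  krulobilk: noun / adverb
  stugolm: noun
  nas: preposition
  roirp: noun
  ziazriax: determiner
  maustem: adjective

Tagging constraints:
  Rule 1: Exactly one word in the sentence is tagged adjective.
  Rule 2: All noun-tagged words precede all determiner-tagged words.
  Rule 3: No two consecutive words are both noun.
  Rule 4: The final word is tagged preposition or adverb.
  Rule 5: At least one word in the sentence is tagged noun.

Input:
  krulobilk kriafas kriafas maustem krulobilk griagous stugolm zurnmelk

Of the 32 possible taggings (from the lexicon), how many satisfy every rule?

10

Candidates per position — 1:krulobilk {noun,adverb}; 2:kriafas {adverb,noun}; 3:kriafas {adverb,noun}; 4:maustem {adjective}; 5:krulobilk {noun,adverb}; 6:griagous {determiner,preposition}; 7:stugolm {noun}; 8:zurnmelk {adverb}.
There are 32 candidate sequences in total.
Checking each against the rules leaves 10 sequences.
Count = 10.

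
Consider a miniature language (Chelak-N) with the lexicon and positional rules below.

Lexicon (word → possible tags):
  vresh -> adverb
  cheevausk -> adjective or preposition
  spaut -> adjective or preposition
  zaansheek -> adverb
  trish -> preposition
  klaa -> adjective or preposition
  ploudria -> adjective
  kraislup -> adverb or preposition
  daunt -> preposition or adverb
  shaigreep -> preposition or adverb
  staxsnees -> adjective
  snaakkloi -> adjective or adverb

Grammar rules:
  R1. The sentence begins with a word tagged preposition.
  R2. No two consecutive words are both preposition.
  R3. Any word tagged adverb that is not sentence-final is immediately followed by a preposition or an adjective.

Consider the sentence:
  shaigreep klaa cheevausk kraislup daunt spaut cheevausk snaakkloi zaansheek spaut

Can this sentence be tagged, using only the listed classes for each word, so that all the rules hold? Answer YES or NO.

YES

Candidates per position — 1:shaigreep {preposition,adverb}; 2:klaa {adjective,preposition}; 3:cheevausk {adjective,preposition}; 4:kraislup {adverb,preposition}; 5:daunt {preposition,adverb}; 6:spaut {adjective,preposition}; 7:cheevausk {adjective,preposition}; 8:snaakkloi {adjective,adverb}; 9:zaansheek {adverb}; 10:spaut {adjective,preposition}.
One satisfying assignment: preposition adjective adjective preposition adverb adjective adjective adjective adverb adjective.
Checking: rule 1 holds; rule 2 holds; rule 3 holds.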